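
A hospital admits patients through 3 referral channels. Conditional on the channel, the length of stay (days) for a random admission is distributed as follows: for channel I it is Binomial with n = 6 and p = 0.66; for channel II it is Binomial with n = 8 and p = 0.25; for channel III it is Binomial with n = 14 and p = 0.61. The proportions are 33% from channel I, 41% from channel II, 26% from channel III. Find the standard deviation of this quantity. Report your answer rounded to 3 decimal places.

2.967

Per component, I: μ=3.96, E[X²]=17.028; II: μ=2, E[X²]=5.5; III: μ=8.54, E[X²]=76.2622.
E[X] = 0.33·3.96 + 0.41·2 + 0.26·8.54 = 4.3472.
E[X²] = 0.33·17.028 + 0.41·5.5 + 0.26·76.2622 = 27.7024.
Var(X) = E[X²] − (E[X])² = 27.7024 − 18.8981 = 8.80426.
SD(X) = √8.80426 = 2.9672.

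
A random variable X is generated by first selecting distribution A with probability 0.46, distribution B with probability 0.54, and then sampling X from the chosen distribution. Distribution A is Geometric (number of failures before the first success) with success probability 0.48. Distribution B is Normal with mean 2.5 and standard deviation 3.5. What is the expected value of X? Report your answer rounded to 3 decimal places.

Component means — A: 1.08333; B: 2.5.
E[X] = 0.46·1.08333 + 0.54·2.5 = 1.84833.

1.848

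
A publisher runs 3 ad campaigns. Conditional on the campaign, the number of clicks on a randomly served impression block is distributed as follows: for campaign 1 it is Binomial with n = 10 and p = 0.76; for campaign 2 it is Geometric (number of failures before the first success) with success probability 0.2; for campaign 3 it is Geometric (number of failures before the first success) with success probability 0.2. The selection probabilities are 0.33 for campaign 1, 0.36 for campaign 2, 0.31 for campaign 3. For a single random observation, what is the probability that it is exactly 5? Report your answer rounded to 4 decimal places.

Conditional on each campaign, P(X = 5): 1: 0.0508774; 2: 0.065536; 3: 0.065536.
By total probability, P(X = 5) = 0.33·0.0508774 + 0.36·0.065536 + 0.31·0.065536 = 0.0606987.

0.0607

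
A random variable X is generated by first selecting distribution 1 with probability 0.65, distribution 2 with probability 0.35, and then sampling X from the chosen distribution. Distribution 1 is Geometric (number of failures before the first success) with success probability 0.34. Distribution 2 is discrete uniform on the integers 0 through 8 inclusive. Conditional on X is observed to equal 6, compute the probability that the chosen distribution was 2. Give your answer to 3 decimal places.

Likelihoods P(X=6 | ·): 1: 0.0281023; 2: 0.111111.
Posterior ∝ prior × likelihood. Numerator for 2: 0.35·0.111111 = 0.0388889.
Normalizing constant: 0.65·0.0281023 + 0.35·0.111111 = 0.0571554.
P(2 | observation) = 0.0388889 / 0.0571554 = 0.680406.

0.680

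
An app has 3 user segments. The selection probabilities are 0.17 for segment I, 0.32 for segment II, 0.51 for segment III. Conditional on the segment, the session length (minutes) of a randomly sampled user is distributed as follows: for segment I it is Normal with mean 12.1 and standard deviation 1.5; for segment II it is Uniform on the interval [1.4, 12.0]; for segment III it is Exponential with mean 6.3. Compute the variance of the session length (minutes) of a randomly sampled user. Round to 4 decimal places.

28.1497

Per component, I: μ=12.1, E[X²]=148.66; II: μ=6.7, E[X²]=54.2533; III: μ=6.3, E[X²]=79.38.
E[X] = 0.17·12.1 + 0.32·6.7 + 0.51·6.3 = 7.414.
E[X²] = 0.17·148.66 + 0.32·54.2533 + 0.51·79.38 = 83.1171.
Var(X) = E[X²] − (E[X])² = 83.1171 − 54.9674 = 28.1497.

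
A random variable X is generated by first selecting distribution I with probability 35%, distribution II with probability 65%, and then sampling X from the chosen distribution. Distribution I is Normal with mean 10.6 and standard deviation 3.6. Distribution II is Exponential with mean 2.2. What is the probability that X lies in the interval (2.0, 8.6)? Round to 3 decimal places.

Conditional on each component, P(2.0 < X < 8.6): I: 0.280808; II: 0.382832.
By total probability, P(2.0 < X < 8.6) = 0.35·0.280808 + 0.65·0.382832 = 0.347123.

0.347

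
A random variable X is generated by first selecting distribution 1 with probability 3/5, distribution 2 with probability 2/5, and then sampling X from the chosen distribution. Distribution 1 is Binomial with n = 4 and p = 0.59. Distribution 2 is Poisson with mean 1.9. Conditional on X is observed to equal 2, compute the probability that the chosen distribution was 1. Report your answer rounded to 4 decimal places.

Likelihoods P(X=2 | ·): 1: 0.351094; 2: 0.269971.
Posterior ∝ prior × likelihood. Numerator for 1: 0.6·0.351094 = 0.210656.
Normalizing constant: 0.6·0.351094 + 0.4·0.269971 = 0.318645.
P(1 | observation) = 0.210656 / 0.318645 = 0.6611.

0.6611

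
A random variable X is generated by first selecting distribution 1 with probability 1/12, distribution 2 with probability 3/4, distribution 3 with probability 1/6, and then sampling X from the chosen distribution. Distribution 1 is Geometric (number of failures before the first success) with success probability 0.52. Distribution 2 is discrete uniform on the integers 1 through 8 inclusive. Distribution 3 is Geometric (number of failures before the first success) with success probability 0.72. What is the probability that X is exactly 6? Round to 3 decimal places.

0.094

Conditional on each component, P(X = 6): 1: 0.00635991; 2: 0.125; 3: 0.000346961.
By total probability, P(X = 6) = 0.0833333·0.00635991 + 0.75·0.125 + 0.166667·0.000346961 = 0.0943378.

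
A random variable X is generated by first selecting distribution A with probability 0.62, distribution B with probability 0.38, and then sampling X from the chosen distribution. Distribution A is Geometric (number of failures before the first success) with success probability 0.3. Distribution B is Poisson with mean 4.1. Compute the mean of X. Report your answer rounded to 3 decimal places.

3.005

Component means — A: 2.33333; B: 4.1.
E[X] = 0.62·2.33333 + 0.38·4.1 = 3.00467.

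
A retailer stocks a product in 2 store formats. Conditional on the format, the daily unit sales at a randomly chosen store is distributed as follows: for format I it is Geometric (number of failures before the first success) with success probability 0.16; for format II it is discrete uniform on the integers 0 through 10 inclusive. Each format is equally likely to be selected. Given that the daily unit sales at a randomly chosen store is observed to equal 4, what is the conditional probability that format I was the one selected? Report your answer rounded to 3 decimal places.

0.467

Likelihoods P(X=4 | ·): I: 0.0796594; II: 0.0909091.
Posterior ∝ prior × likelihood. Numerator for I: 0.5·0.0796594 = 0.0398297.
Normalizing constant: 0.5·0.0796594 + 0.5·0.0909091 = 0.0852843.
P(I | observation) = 0.0398297 / 0.0852843 = 0.467023.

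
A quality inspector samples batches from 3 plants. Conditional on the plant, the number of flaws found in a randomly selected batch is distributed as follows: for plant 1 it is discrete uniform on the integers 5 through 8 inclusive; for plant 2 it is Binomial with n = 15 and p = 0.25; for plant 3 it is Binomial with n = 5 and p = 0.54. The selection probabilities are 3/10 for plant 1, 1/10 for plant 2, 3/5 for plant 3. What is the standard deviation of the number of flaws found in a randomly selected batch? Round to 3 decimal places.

Per component, 1: μ=6.5, E[X²]=43.5; 2: μ=3.75, E[X²]=16.875; 3: μ=2.7, E[X²]=8.532.
E[X] = 0.3·6.5 + 0.1·3.75 + 0.6·2.7 = 3.945.
E[X²] = 0.3·43.5 + 0.1·16.875 + 0.6·8.532 = 19.8567.
Var(X) = E[X²] − (E[X])² = 19.8567 − 15.563 = 4.29367.
SD(X) = √4.29367 = 2.07212.

2.072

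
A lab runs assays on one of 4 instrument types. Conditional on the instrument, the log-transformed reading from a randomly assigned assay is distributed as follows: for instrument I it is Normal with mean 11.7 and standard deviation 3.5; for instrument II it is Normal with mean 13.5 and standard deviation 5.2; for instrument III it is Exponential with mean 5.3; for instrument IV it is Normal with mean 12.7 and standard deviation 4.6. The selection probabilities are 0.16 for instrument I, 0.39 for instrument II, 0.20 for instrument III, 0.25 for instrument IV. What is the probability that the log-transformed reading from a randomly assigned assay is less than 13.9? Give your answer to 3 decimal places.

0.661

Conditional on each instrument, P(X < 13.9): I: 0.735185; II: 0.530658; III: 0.927389; IV: 0.602903.
By total probability, P(X < 13.9) = 0.16·0.735185 + 0.39·0.530658 + 0.2·0.927389 + 0.25·0.602903 = 0.66079.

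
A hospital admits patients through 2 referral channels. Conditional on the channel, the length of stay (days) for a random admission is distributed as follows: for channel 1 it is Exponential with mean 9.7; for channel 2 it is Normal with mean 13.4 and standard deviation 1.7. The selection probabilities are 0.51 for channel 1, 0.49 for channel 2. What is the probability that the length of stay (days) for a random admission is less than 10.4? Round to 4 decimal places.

Conditional on each channel, P(X < 10.4): 1: 0.657733; 2: 0.0388066.
By total probability, P(X < 10.4) = 0.51·0.657733 + 0.49·0.0388066 = 0.354459.

0.3545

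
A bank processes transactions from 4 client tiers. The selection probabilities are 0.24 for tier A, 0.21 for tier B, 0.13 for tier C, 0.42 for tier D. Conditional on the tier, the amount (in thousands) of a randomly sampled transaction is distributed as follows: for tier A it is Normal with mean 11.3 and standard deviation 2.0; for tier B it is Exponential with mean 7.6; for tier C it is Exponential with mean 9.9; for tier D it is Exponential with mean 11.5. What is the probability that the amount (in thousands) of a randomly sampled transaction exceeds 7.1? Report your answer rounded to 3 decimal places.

0.608

Conditional on each tier, P(X > 7.1): A: 0.982136; B: 0.392896; C: 0.488131; D: 0.53935.
By total probability, P(X > 7.1) = 0.24·0.982136 + 0.21·0.392896 + 0.13·0.488131 + 0.42·0.53935 = 0.608205.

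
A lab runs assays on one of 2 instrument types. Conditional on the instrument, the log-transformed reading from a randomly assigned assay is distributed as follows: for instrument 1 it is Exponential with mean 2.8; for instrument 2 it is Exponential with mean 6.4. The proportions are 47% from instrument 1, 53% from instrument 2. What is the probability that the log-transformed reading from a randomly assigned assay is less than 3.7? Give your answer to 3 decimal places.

Conditional on each instrument, P(X < 3.7): 1: 0.733246; 2: 0.439051.
By total probability, P(X < 3.7) = 0.47·0.733246 + 0.53·0.439051 = 0.577323.

0.577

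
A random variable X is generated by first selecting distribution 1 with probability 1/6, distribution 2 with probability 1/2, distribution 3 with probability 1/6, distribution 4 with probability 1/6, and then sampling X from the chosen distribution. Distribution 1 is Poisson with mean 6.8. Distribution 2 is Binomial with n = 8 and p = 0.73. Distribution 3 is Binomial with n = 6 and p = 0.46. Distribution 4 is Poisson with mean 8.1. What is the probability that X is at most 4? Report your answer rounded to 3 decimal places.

0.273

Conditional on each component, P(X ≤ 4): 1: 0.192031; 2: 0.143323; 3: 0.923794; 4: 0.0940485.
By total probability, P(X ≤ 4) = 0.166667·0.192031 + 0.5·0.143323 + 0.166667·0.923794 + 0.166667·0.0940485 = 0.273307.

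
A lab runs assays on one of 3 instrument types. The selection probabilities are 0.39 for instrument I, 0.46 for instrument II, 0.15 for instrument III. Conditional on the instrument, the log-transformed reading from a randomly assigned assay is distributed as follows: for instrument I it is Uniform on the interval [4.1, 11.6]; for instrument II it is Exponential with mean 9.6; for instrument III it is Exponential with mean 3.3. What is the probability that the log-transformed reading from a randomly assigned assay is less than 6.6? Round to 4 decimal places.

0.4884

Conditional on each instrument, P(X < 6.6): I: 0.333333; II: 0.497168; III: 0.864665.
By total probability, P(X < 6.6) = 0.39·0.333333 + 0.46·0.497168 + 0.15·0.864665 = 0.488397.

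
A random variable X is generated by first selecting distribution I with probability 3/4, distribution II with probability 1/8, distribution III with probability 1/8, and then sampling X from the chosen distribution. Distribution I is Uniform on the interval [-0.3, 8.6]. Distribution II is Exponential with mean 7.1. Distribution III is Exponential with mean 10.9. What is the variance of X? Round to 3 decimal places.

Per component, I: μ=4.15, E[X²]=23.8233; II: μ=7.1, E[X²]=100.82; III: μ=10.9, E[X²]=237.62.
E[X] = 0.75·4.15 + 0.125·7.1 + 0.125·10.9 = 5.3625.
E[X²] = 0.75·23.8233 + 0.125·100.82 + 0.125·237.62 = 60.1725.
Var(X) = E[X²] − (E[X])² = 60.1725 − 28.7564 = 31.4161.

31.416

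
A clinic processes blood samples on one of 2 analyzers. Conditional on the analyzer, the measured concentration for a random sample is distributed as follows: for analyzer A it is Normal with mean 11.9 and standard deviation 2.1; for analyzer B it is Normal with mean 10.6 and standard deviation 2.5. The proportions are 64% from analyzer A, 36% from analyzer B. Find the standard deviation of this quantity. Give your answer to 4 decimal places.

2.3370

Per component, A: μ=11.9, E[X²]=146.02; B: μ=10.6, E[X²]=118.61.
E[X] = 0.64·11.9 + 0.36·10.6 = 11.432.
E[X²] = 0.64·146.02 + 0.36·118.61 = 136.152.
Var(X) = E[X²] − (E[X])² = 136.152 − 130.691 = 5.46178.
SD(X) = √5.46178 = 2.33704.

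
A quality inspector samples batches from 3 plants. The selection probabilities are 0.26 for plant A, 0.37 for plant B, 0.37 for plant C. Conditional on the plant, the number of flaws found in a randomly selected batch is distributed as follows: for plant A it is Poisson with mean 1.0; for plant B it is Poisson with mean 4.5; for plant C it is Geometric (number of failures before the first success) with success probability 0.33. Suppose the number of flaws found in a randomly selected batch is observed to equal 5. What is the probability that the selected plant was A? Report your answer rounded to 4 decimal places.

0.0099

Likelihoods P(X=5 | ·): A: 0.00306566; B: 0.170827; C: 0.0445541.
Posterior ∝ prior × likelihood. Numerator for A: 0.26·0.00306566 = 0.000797072.
Normalizing constant: 0.26·0.00306566 + 0.37·0.170827 + 0.37·0.0445541 = 0.080488.
P(A | observation) = 0.000797072 / 0.080488 = 0.00990299.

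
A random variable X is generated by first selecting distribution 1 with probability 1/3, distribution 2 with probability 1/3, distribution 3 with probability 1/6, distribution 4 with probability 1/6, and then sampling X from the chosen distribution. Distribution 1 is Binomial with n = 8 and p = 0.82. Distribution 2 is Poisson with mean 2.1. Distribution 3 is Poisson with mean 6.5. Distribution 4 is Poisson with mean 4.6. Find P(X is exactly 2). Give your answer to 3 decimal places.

Conditional on each component, P(X = 2): 1: 0.000640355; 2: 0.270016; 3: 0.0317602; 4: 0.106348.
By total probability, P(X = 2) = 0.333333·0.000640355 + 0.333333·0.270016 + 0.166667·0.0317602 + 0.166667·0.106348 = 0.113237.

0.113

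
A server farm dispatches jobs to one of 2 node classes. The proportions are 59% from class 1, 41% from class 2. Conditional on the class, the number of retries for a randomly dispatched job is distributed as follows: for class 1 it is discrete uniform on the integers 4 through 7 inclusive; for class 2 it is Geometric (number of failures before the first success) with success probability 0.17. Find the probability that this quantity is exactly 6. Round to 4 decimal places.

0.1703

Conditional on each class, P(X = 6): 1: 0.25; 2: 0.0555799.
By total probability, P(X = 6) = 0.59·0.25 + 0.41·0.0555799 = 0.170288.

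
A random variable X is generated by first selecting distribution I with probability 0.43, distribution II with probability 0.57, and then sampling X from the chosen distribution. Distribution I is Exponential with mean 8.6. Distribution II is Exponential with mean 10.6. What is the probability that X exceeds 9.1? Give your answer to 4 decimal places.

Conditional on each component, P(X > 9.1): I: 0.347101; II: 0.423801.
By total probability, P(X > 9.1) = 0.43·0.347101 + 0.57·0.423801 = 0.39082.

0.3908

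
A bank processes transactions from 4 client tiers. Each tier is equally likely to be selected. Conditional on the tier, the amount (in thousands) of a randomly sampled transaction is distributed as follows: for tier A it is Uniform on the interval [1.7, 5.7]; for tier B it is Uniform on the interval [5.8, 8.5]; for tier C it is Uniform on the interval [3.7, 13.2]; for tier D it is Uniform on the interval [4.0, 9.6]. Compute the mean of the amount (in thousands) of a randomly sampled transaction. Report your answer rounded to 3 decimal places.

Component means — A: 3.7; B: 7.15; C: 8.45; D: 6.8.
E[X] = 0.25·3.7 + 0.25·7.15 + 0.25·8.45 + 0.25·6.8 = 6.525.

6.525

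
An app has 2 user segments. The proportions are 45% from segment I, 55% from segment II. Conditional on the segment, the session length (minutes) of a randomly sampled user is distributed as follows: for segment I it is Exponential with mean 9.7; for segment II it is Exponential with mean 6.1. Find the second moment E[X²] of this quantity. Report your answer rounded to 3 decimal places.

For each component E[X²] = Var + (mean)², giving I: 188.18; II: 74.42.
Overall E[X²] = 0.45·188.18 + 0.55·74.42 = 125.612.

125.612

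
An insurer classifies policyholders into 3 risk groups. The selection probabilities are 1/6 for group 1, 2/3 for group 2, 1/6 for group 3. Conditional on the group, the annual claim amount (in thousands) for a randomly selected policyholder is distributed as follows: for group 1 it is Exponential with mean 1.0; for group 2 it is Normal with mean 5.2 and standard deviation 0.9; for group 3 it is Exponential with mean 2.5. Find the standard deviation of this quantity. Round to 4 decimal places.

2.1403

Per component, 1: μ=1, E[X²]=2; 2: μ=5.2, E[X²]=27.85; 3: μ=2.5, E[X²]=12.5.
E[X] = 0.166667·1 + 0.666667·5.2 + 0.166667·2.5 = 4.05.
E[X²] = 0.166667·2 + 0.666667·27.85 + 0.166667·12.5 = 20.9833.
Var(X) = E[X²] − (E[X])² = 20.9833 − 16.4025 = 4.58083.
SD(X) = √4.58083 = 2.14029.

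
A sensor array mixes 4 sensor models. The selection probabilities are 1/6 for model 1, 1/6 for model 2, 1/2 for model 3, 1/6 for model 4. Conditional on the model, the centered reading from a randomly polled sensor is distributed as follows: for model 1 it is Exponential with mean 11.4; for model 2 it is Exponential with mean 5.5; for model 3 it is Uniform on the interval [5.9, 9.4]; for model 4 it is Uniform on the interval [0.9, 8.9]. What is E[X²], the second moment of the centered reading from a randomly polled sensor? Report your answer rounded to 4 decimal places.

For each component E[X²] = Var + (mean)², giving 1: 259.92; 2: 60.5; 3: 59.5433; 4: 29.3433.
Overall E[X²] = 0.166667·259.92 + 0.166667·60.5 + 0.5·59.5433 + 0.166667·29.3433 = 88.0656.

88.0656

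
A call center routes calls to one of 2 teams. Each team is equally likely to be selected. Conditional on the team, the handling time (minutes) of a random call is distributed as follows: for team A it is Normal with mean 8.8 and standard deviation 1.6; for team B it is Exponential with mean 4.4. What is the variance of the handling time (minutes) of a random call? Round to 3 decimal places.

Per component, A: μ=8.8, E[X²]=80; B: μ=4.4, E[X²]=38.72.
E[X] = 0.5·8.8 + 0.5·4.4 = 6.6.
E[X²] = 0.5·80 + 0.5·38.72 = 59.36.
Var(X) = E[X²] − (E[X])² = 59.36 − 43.56 = 15.8.

15.800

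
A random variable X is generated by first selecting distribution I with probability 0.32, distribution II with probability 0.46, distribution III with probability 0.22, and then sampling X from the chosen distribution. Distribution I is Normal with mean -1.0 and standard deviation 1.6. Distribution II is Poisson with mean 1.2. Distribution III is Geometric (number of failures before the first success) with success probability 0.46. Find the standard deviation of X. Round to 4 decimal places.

1.7256

Per component, I: μ=-1, E[X²]=3.56; II: μ=1.2, E[X²]=2.64; III: μ=1.17391, E[X²]=3.93006.
E[X] = 0.32·-1 + 0.46·1.2 + 0.22·1.17391 = 0.490261.
E[X²] = 0.32·3.56 + 0.46·2.64 + 0.22·3.93006 = 3.21821.
Var(X) = E[X²] − (E[X])² = 3.21821 − 0.240356 = 2.97786.
SD(X) = √2.97786 = 1.72565.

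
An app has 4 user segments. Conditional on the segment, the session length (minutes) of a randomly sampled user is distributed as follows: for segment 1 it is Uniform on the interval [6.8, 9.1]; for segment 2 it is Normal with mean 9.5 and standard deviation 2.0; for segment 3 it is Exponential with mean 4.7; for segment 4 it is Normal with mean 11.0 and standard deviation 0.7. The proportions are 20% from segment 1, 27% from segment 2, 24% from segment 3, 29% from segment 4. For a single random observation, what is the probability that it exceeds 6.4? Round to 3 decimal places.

0.805

Conditional on each segment, P(X > 6.4): 1: 1; 2: 0.939429; 3: 0.256224; 4: 1.
By total probability, P(X > 6.4) = 0.2·1 + 0.27·0.939429 + 0.24·0.256224 + 0.29·1 = 0.80514.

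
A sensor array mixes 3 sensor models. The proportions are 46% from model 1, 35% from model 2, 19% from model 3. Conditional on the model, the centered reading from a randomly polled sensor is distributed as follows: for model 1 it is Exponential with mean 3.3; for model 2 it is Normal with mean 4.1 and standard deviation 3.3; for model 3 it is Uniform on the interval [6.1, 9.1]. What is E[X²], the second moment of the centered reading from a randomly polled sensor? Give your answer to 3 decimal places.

For each component E[X²] = Var + (mean)², giving 1: 21.78; 2: 27.7; 3: 58.51.
Overall E[X²] = 0.46·21.78 + 0.35·27.7 + 0.19·58.51 = 30.8307.

30.831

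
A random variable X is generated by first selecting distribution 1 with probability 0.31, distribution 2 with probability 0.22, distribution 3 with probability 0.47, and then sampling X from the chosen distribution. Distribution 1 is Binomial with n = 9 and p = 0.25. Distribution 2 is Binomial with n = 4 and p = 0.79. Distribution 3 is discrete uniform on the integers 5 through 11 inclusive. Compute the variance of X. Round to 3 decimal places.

Per component, 1: μ=2.25, E[X²]=6.75; 2: μ=3.16, E[X²]=10.6492; 3: μ=8, E[X²]=68.
E[X] = 0.31·2.25 + 0.22·3.16 + 0.47·8 = 5.1527.
E[X²] = 0.31·6.75 + 0.22·10.6492 + 0.47·68 = 36.3953.
Var(X) = E[X²] − (E[X])² = 36.3953 − 26.5503 = 9.84501.

9.845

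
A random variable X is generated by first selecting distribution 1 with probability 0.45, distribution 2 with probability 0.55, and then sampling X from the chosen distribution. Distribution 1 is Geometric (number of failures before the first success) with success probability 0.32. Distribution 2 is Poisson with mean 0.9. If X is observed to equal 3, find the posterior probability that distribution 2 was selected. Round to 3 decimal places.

Likelihoods P(X=3 | ·): 1: 0.100618; 2: 0.0493982.
Posterior ∝ prior × likelihood. Numerator for 2: 0.55·0.0493982 = 0.027169.
Normalizing constant: 0.45·0.100618 + 0.55·0.0493982 = 0.0724472.
P(2 | observation) = 0.027169 / 0.0724472 = 0.375018.

0.375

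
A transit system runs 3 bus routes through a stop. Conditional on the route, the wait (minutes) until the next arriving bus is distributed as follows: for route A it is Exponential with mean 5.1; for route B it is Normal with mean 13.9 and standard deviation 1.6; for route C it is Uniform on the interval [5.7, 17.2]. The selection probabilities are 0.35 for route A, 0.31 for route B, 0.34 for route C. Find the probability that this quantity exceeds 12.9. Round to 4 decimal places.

0.3826

Conditional on each route, P(X > 12.9): A: 0.0797059; B: 0.734014; C: 0.373913.
By total probability, P(X > 12.9) = 0.35·0.0797059 + 0.31·0.734014 + 0.34·0.373913 = 0.382572.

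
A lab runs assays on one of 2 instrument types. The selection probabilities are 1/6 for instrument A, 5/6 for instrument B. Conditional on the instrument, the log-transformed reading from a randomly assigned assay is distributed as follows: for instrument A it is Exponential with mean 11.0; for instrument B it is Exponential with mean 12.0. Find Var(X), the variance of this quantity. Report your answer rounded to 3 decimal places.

Per component, A: μ=11, E[X²]=242; B: μ=12, E[X²]=288.
E[X] = 0.166667·11 + 0.833333·12 = 11.8333.
E[X²] = 0.166667·242 + 0.833333·288 = 280.333.
Var(X) = E[X²] − (E[X])² = 280.333 − 140.028 = 140.306.

140.306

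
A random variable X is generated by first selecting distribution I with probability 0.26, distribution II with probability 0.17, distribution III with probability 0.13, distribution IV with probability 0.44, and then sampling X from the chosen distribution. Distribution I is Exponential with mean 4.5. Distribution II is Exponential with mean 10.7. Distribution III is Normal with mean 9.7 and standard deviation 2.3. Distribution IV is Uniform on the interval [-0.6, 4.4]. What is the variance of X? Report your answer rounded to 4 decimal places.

Per component, I: μ=4.5, E[X²]=40.5; II: μ=10.7, E[X²]=228.98; III: μ=9.7, E[X²]=99.38; IV: μ=1.9, E[X²]=5.69333.
E[X] = 0.26·4.5 + 0.17·10.7 + 0.13·9.7 + 0.44·1.9 = 5.086.
E[X²] = 0.26·40.5 + 0.17·228.98 + 0.13·99.38 + 0.44·5.69333 = 64.8811.
Var(X) = E[X²] − (E[X])² = 64.8811 − 25.8674 = 39.0137.

39.0137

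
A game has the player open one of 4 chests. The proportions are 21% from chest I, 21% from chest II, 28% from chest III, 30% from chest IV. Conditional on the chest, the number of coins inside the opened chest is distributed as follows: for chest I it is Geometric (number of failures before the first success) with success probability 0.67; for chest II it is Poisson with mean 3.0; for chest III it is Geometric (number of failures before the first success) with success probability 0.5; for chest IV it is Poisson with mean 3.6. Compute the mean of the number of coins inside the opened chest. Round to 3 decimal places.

Component means — I: 0.492537; II: 3; III: 1; IV: 3.6.
E[X] = 0.21·0.492537 + 0.21·3 + 0.28·1 + 0.3·3.6 = 2.09343.

2.093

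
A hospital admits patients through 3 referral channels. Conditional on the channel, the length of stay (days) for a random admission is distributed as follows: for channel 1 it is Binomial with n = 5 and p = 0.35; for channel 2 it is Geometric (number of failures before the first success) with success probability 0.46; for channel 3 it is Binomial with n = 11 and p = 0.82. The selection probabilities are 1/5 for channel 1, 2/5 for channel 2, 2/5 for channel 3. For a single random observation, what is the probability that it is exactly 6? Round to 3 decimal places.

0.015

Conditional on each channel, P(X = 6): 1: 0; 2: 0.0114057; 3: 0.0265392.
By total probability, P(X = 6) = 0.2·0 + 0.4·0.0114057 + 0.4·0.0265392 = 0.0151779.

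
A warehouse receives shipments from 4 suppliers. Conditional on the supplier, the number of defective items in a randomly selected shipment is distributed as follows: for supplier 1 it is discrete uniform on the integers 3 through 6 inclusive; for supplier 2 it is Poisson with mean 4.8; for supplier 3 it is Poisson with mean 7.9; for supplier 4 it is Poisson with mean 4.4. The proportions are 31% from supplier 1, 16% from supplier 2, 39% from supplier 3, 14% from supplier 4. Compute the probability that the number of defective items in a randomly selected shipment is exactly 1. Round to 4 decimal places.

Conditional on each supplier, P(X = 1): 1: 0; 2: 0.0395028; 3: 0.00292887; 4: 0.0540203.
By total probability, P(X = 1) = 0.31·0 + 0.16·0.0395028 + 0.39·0.00292887 + 0.14·0.0540203 = 0.0150255.

0.0150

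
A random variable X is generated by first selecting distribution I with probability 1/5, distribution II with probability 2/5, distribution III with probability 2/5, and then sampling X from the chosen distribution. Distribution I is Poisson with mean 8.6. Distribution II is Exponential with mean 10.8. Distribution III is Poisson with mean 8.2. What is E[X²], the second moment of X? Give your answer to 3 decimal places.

140.000

For each component E[X²] = Var + (mean)², giving I: 82.56; II: 233.28; III: 75.44.
Overall E[X²] = 0.2·82.56 + 0.4·233.28 + 0.4·75.44 = 140.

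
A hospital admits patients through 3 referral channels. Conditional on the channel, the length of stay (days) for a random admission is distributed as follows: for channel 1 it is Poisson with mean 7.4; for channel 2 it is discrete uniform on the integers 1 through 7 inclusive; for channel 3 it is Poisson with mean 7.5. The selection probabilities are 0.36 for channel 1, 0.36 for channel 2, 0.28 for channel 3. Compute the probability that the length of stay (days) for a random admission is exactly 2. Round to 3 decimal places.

Conditional on each channel, P(X = 2): 1: 0.0167361; 2: 0.142857; 3: 0.0155555.
By total probability, P(X = 2) = 0.36·0.0167361 + 0.36·0.142857 + 0.28·0.0155555 = 0.0618091.

0.062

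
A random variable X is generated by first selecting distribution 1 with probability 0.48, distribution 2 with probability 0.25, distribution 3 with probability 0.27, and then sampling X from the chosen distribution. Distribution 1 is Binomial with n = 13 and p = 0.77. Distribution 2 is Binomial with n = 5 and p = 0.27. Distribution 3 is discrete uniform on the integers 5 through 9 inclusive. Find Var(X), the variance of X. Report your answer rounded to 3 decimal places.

14.220

Per component, 1: μ=10.01, E[X²]=102.502; 2: μ=1.35, E[X²]=2.808; 3: μ=7, E[X²]=51.
E[X] = 0.48·10.01 + 0.25·1.35 + 0.27·7 = 7.0323.
E[X²] = 0.48·102.502 + 0.25·2.808 + 0.27·51 = 63.6732.
Var(X) = E[X²] − (E[X])² = 63.6732 − 49.4532 = 14.2199.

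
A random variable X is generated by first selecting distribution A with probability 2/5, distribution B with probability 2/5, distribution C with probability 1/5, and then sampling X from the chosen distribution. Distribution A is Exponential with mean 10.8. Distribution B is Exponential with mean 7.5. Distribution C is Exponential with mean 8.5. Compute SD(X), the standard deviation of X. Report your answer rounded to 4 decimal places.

Per component, A: μ=10.8, E[X²]=233.28; B: μ=7.5, E[X²]=112.5; C: μ=8.5, E[X²]=144.5.
E[X] = 0.4·10.8 + 0.4·7.5 + 0.2·8.5 = 9.02.
E[X²] = 0.4·233.28 + 0.4·112.5 + 0.2·144.5 = 167.212.
Var(X) = E[X²] − (E[X])² = 167.212 − 81.3604 = 85.8516.
SD(X) = √85.8516 = 9.26561.

9.2656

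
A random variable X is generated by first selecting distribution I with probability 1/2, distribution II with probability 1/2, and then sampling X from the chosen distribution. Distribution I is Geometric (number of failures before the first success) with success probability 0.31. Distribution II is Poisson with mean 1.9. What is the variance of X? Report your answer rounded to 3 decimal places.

Per component, I: μ=2.22581, E[X²]=12.1342; II: μ=1.9, E[X²]=5.51.
E[X] = 0.5·2.22581 + 0.5·1.9 = 2.0629.
E[X²] = 0.5·12.1342 + 0.5·5.51 = 8.82212.
Var(X) = E[X²] − (E[X])² = 8.82212 − 4.25557 = 4.56655.

4.567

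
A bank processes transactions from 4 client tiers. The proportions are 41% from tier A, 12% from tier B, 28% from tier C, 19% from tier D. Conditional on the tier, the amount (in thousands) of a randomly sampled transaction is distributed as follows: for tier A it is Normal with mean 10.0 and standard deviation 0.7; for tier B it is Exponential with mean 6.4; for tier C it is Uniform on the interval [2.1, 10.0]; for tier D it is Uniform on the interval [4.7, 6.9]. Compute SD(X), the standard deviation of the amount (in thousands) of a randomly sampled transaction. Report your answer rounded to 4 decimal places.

3.2354

Per component, A: μ=10, E[X²]=100.49; B: μ=6.4, E[X²]=81.92; C: μ=6.05, E[X²]=41.8033; D: μ=5.8, E[X²]=34.0433.
E[X] = 0.41·10 + 0.12·6.4 + 0.28·6.05 + 0.19·5.8 = 7.664.
E[X²] = 0.41·100.49 + 0.12·81.92 + 0.28·41.8033 + 0.19·34.0433 = 69.2045.
Var(X) = E[X²] − (E[X])² = 69.2045 − 58.7369 = 10.4676.
SD(X) = √10.4676 = 3.23536.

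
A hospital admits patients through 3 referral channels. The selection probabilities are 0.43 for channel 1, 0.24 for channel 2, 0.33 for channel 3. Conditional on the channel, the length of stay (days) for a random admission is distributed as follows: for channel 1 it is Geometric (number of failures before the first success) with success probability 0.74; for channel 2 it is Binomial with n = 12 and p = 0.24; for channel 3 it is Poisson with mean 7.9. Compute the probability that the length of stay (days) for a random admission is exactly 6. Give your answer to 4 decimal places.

0.0496

Conditional on each channel, P(X = 6): 1: 0.000228598; 2: 0.0340268; 3: 0.125171.
By total probability, P(X = 6) = 0.43·0.000228598 + 0.24·0.0340268 + 0.33·0.125171 = 0.0495711.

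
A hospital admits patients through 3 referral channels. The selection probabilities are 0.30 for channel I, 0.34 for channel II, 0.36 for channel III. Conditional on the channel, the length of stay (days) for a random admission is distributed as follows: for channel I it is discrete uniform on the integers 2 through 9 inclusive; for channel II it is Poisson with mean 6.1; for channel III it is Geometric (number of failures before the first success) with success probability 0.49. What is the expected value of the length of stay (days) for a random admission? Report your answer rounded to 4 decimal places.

4.0987

Component means — I: 5.5; II: 6.1; III: 1.04082.
E[X] = 0.3·5.5 + 0.34·6.1 + 0.36·1.04082 = 4.09869.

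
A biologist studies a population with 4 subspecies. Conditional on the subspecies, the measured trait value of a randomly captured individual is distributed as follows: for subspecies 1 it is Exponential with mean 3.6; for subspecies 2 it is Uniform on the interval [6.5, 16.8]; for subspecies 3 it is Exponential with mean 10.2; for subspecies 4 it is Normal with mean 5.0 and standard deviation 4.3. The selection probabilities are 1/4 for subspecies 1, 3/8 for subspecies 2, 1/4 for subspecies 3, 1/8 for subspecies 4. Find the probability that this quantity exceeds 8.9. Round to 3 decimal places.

0.436

Conditional on each subspecies, P(X > 8.9): 1: 0.0843971; 2: 0.76699; 3: 0.417885; 4: 0.18221.
By total probability, P(X > 8.9) = 0.25·0.0843971 + 0.375·0.76699 + 0.25·0.417885 + 0.125·0.18221 = 0.435968.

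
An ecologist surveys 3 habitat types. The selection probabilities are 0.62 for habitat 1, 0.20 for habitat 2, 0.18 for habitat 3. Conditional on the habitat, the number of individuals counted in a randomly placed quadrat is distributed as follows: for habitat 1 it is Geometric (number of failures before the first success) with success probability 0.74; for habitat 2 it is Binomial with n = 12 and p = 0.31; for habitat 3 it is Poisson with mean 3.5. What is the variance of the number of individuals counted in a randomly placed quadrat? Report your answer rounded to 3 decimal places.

Per component, 1: μ=0.351351, E[X²]=0.598247; 2: μ=3.72, E[X²]=16.4052; 3: μ=3.5, E[X²]=15.75.
E[X] = 0.62·0.351351 + 0.2·3.72 + 0.18·3.5 = 1.59184.
E[X²] = 0.62·0.598247 + 0.2·16.4052 + 0.18·15.75 = 6.48695.
Var(X) = E[X²] − (E[X])² = 6.48695 − 2.53395 = 3.95301.

3.953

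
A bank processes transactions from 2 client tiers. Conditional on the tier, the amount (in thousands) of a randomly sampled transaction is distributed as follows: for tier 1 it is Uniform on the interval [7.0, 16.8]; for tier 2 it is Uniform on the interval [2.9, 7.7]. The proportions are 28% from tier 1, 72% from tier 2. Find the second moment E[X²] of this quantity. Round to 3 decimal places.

For each component E[X²] = Var + (mean)², giving 1: 149.613; 2: 30.01.
Overall E[X²] = 0.28·149.613 + 0.72·30.01 = 63.4989.

63.499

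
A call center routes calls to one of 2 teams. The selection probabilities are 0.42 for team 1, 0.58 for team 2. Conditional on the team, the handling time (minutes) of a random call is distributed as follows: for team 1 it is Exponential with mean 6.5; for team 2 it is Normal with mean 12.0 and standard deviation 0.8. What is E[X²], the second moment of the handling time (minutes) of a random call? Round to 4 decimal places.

For each component E[X²] = Var + (mean)², giving 1: 84.5; 2: 144.64.
Overall E[X²] = 0.42·84.5 + 0.58·144.64 = 119.381.

119.3812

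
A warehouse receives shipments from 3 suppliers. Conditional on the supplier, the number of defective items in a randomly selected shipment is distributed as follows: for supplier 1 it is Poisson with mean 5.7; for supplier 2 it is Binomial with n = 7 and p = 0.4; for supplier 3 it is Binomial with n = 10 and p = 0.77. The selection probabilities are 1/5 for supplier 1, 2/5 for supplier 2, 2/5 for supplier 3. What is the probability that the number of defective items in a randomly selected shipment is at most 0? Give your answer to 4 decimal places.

0.0119

Conditional on each supplier, P(X ≤ 0): 1: 0.00334597; 2: 0.0279936; 3: 4.14265e-07.
By total probability, P(X ≤ 0) = 0.2·0.00334597 + 0.4·0.0279936 + 0.4·4.14265e-07 = 0.0118668.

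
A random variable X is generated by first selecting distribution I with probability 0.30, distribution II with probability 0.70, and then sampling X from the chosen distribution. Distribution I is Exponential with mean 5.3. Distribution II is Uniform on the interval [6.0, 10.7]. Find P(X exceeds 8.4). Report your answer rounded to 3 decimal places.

Conditional on each component, P(X > 8.4): I: 0.204967; II: 0.489362.
By total probability, P(X > 8.4) = 0.3·0.204967 + 0.7·0.489362 = 0.404043.

0.404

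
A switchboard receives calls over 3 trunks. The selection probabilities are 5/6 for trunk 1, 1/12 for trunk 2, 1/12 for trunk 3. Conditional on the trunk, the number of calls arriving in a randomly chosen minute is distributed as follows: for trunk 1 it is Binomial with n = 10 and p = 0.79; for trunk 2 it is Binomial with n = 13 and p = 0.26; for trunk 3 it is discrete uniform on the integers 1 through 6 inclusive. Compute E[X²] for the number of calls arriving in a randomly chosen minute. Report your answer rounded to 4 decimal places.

55.8152

For each component E[X²] = Var + (mean)², giving 1: 64.069; 2: 13.9256; 3: 15.1667.
Overall E[X²] = 0.833333·64.069 + 0.0833333·13.9256 + 0.0833333·15.1667 = 55.8152.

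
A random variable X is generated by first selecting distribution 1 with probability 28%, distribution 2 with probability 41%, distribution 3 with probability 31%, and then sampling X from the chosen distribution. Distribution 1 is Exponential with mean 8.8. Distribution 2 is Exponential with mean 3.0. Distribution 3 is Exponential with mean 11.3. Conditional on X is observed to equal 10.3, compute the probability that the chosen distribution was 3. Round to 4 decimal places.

0.4357

Likelihoods f(10.3 | ·): 1: 0.0352529; 2: 0.0107597; 3: 0.0355681.
Posterior ∝ prior × likelihood. Numerator for 3: 0.31·0.0355681 = 0.0110261.
Normalizing constant: 0.28·0.0352529 + 0.41·0.0107597 + 0.31·0.0355681 = 0.0253084.
P(3 | observation) = 0.0110261 / 0.0253084 = 0.435669.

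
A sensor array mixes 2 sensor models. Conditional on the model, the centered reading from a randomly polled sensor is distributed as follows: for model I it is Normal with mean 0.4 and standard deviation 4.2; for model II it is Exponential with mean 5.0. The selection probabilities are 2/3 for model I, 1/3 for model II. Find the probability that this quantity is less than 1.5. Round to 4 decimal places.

0.4886

Conditional on each model, P(X < 1.5): I: 0.603303; II: 0.259182.
By total probability, P(X < 1.5) = 0.666667·0.603303 + 0.333333·0.259182 = 0.488596.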